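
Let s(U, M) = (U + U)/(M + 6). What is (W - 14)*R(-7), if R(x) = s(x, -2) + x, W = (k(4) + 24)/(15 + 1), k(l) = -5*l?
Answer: 1155/8 ≈ 144.38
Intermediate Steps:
s(U, M) = 2*U/(6 + M) (s(U, M) = (2*U)/(6 + M) = 2*U/(6 + M))
W = 1/4 (W = (-5*4 + 24)/(15 + 1) = (-20 + 24)/16 = 4*(1/16) = 1/4 ≈ 0.25000)
R(x) = 3*x/2 (R(x) = 2*x/(6 - 2) + x = 2*x/4 + x = 2*x*(1/4) + x = x/2 + x = 3*x/2)
(W - 14)*R(-7) = (1/4 - 14)*((3/2)*(-7)) = -55/4*(-21/2) = 1155/8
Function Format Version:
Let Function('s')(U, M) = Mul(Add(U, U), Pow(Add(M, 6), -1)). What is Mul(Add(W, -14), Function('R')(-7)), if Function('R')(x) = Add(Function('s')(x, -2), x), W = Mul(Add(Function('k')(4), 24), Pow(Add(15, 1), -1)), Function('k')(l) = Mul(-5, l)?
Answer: Rational(1155, 8) ≈ 144.38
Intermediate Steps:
Function('s')(U, M) = Mul(2, U, Pow(Add(6, M), -1)) (Function('s')(U, M) = Mul(Mul(2, U), Pow(Add(6, M), -1)) = Mul(2, U, Pow(Add(6, M), -1)))
W = Rational(1, 4) (W = Mul(Add(Mul(-5, 4), 24), Pow(Add(15, 1), -1)) = Mul(Add(-20, 24), Pow(16, -1)) = Mul(4, Rational(1, 16)) = Rational(1, 4) ≈ 0.25000)
Function('R')(x) = Mul(Rational(3, 2), x) (Function('R')(x) = Add(Mul(2, x, Pow(Add(6, -2), -1)), x) = Add(Mul(2, x, Pow(4, -1)), x) = Add(Mul(2, x, Rational(1, 4)), x) = Add(Mul(Rational(1, 2), x), x) = Mul(Rational(3, 2), x))
Mul(Add(W, -14), Function('R')(-7)) = Mul(Add(Rational(1, 4), -14), Mul(Rational(3, 2), -7)) = Mul(Rational(-55, 4), Rational(-21, 2)) = Rational(1155, 8)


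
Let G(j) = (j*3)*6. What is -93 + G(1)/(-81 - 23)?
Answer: -4845/52 ≈ -93.173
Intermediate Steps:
G(j) = 18*j (G(j) = (3*j)*6 = 18*j)
-93 + G(1)/(-81 - 23) = -93 + (18*1)/(-81 - 23) = -93 + 18/(-104) = -93 + 18*(-1/104) = -93 - 9/52 = -4845/52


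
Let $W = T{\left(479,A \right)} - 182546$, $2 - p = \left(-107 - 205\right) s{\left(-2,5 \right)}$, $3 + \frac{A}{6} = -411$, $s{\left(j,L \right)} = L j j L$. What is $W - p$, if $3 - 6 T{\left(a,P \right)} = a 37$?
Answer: $- \frac{650104}{3} \approx -2.167 \cdot 10^{5}$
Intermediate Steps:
$s{\left(j,L \right)} = L^{2} j^{2}$ ($s{\left(j,L \right)} = L j^{2} L = L^{2} j^{2}$)
$A = -2484$ ($A = -18 + 6 \left(-411\right) = -18 - 2466 = -2484$)
$T{\left(a,P \right)} = \frac{1}{2} - \frac{37 a}{6}$ ($T{\left(a,P \right)} = \frac{1}{2} - \frac{a 37}{6} = \frac{1}{2} - \frac{37 a}{6}$)
$p = 31202$ ($p = 2 - \left(-107 - 205\right) 5^{2} \left(-2\right)^{2} = 2 - - 312 \cdot 25 \cdot 4 = 2 - \left(-312\right) 100 = 2 - -31200 = 2 + 31200 = 31202$)
$W = - \frac{556498}{3}$ ($W = \left(\frac{1}{2} - \frac{17723}{6}\right) - 182546 = - \frac{8860}{3} - 182546 = - \frac{556498}{3} \approx -1.855 \cdot 10^{5}$)
$W - p = - \frac{556498}{3} - 31202 = - \frac{650104}{3}$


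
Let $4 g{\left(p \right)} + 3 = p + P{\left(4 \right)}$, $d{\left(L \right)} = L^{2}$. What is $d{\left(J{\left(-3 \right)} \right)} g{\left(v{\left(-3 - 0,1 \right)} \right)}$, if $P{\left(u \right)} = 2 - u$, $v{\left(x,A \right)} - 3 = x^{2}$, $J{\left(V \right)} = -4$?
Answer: $28$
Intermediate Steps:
$v{\left(x,A \right)} = 3 + x^{2}$
$g{\left(p \right)} = - \frac{5}{4} + \frac{p}{4}$ ($g{\left(p \right)} = - \frac{3}{4} + \frac{p + \left(2 - 4\right)}{4} = - \frac{3}{4} + \frac{p - 2}{4} = - \frac{3}{4} + \frac{-2 + p}{4} = - \frac{3}{4} + \left(- \frac{1}{2} + \frac{p}{4}\right) = - \frac{5}{4} + \frac{p}{4}$)
$d{\left(J{\left(-3 \right)} \right)} g{\left(v{\left(-3 - 0,1 \right)} \right)} = \left(-4\right)^{2} \left(- \frac{5}{4} + \frac{3 + \left(-3 - 0\right)^{2}}{4}\right) = 16 \left(- \frac{5}{4} + \frac{3 + \left(-3 + 0\right)^{2}}{4}\right) = 16 \left(- \frac{5}{4} + \frac{3 + \left(-3\right)^{2}}{4}\right) = 16 \left(- \frac{5}{4} + \frac{3 + 9}{4}\right) = 16 \left(- \frac{5}{4} + \frac{1}{4} \cdot 12\right) = 16 \left(- \frac{5}{4} + 3\right) = 16 \cdot \frac{7}{4} = 28$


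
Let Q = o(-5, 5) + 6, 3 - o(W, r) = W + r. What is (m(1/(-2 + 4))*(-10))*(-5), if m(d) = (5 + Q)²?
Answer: 9800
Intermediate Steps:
o(W, r) = 3 - W - r (o(W, r) = 3 - (W + r) = 3 + (-W - r) = 3 - W - r)
Q = 9 (Q = (3 - 1*(-5) - 1*5) + 6 = (3 + 5 - 5) + 6 = 3 + 6 = 9)
m(d) = 196 (m(d) = (5 + 9)² = 14² = 196)
(m(1/(-2 + 4))*(-10))*(-5) = (196*(-10))*(-5) = -1960*(-5) = 9800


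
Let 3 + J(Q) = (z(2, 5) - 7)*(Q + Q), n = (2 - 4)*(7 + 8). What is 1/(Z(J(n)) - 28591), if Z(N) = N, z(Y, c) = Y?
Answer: -1/28294 ≈ -3.5343e-5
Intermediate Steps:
n = -30 (n = -2*15 = -30)
J(Q) = -3 - 10*Q (J(Q) = -3 + (2 - 7)*(Q + Q) = -3 - 10*Q)
1/(Z(J(n)) - 28591) = 1/((-3 - 10*(-30)) - 28591) = 1/((-3 + 300) - 28591) = 1/(297 - 28591) = 1/(-28294) = -1/28294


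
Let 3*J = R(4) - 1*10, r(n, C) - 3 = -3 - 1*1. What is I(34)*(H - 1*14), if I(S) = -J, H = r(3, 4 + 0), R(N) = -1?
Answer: -55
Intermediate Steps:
r(n, C) = -1 (r(n, C) = 3 + (-3 - 1*1) = 3 + (-3 - 1) = 3 - 4 = -1)
H = -1
J = -11/3 (J = (-1 - 1*10)/3 = (-1 - 10)/3 = (⅓)*(-11) = -11/3 ≈ -3.6667)
I(S) = 11/3 (I(S) = -1*(-11/3) = 11/3)
I(34)*(H - 1*14) = 11*(-1 - 1*14)/3 = 11*(-1 - 14)/3 = (11/3)*(-15) = -55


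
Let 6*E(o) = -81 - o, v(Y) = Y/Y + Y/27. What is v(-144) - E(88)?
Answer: 143/6 ≈ 23.833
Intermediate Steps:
v(Y) = 1 + Y/27 (v(Y) = 1 + Y*(1/27) = 1 + Y/27)
E(o) = -27/2 - o/6 (E(o) = (-81 - o)/6 = -27/2 - o/6)
v(-144) - E(88) = (1 + (1/27)*(-144)) - (-27/2 - ⅙*88) = (1 - 16/3) - (-27/2 - 44/3) = -13/3 - 1*(-169/6) = -13/3 + 169/6 = 143/6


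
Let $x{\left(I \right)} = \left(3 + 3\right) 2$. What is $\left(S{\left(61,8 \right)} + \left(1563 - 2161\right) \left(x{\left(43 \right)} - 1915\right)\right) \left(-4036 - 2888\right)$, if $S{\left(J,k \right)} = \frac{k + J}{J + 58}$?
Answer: $- \frac{937657462020}{119} \approx -7.8795 \cdot 10^{9}$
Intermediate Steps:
$x{\left(I \right)} = 12$ ($x{\left(I \right)} = 6 \cdot 2 = 12$)
$S{\left(J,k \right)} = \frac{J + k}{58 + J}$
$\left(S{\left(61,8 \right)} + \left(1563 - 2161\right) \left(x{\left(43 \right)} - 1915\right)\right) \left(-4036 - 2888\right) = \left(\frac{61 + 8}{58 + 61} + \left(1563 - 2161\right) \left(12 - 1915\right)\right) \left(-4036 - 2888\right) = \left(\frac{1}{119} \cdot 69 - -1137994\right) \left(-6924\right) = \left(\frac{1}{119} \cdot 69 + 1137994\right) \left(-6924\right) = \left(\frac{69}{119} + 1137994\right) \left(-6924\right) = \frac{135421355}{119} \left(-6924\right) = - \frac{937657462020}{119}$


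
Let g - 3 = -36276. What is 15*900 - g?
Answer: 49773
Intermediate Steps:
g = -36273 (g = 3 - 36276 = -36273)
15*900 - g = 15*900 - 1*(-36273) = 13500 + 36273 = 49773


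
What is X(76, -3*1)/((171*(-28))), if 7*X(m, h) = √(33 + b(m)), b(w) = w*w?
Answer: -√5809/33516 ≈ -0.0022740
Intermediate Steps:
b(w) = w²
X(m, h) = √(33 + m²)/7
X(76, -3*1)/((171*(-28))) = (√(33 + 76²)/7)/((171*(-28))) = (√(33 + 5776)/7)/(-4788) = (√5809/7)*(-1/4788) = -√5809/33516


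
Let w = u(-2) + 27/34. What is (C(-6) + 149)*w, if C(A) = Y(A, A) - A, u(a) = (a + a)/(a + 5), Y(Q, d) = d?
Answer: -8195/102 ≈ -80.343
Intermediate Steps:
u(a) = 2*a/(5 + a) (u(a) = (2*a)/(5 + a) = 2*a/(5 + a))
C(A) = 0 (C(A) = A - A = 0)
w = -55/102 (w = 2*(-2)/(5 - 2) + 27/34 = 2*(-2)/3 + 27*(1/34) = 2*(-2)*(1/3) + 27/34 = -4/3 + 27/34 = -55/102 ≈ -0.53922)
(C(-6) + 149)*w = (0 + 149)*(-55/102) = 149*(-55/102) = -8195/102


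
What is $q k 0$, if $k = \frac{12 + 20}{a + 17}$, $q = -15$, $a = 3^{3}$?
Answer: $0$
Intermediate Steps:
$a = 27$
$k = \frac{8}{11}$ ($k = \frac{12 + 20}{27 + 17} = \frac{32}{44} = 32 \cdot \frac{1}{44} = \frac{8}{11} \approx 0.72727$)
$q k 0 = \left(-15\right) \frac{8}{11} \cdot 0 = \left(- \frac{120}{11}\right) 0 = 0$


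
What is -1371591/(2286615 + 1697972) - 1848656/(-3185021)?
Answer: 2997584526661/12690993271327 ≈ 0.23620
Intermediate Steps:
-1371591/(2286615 + 1697972) - 1848656/(-3185021) = -1371591/3984587 - 1848656*(-1/3185021) = -1371591*1/3984587 + 1848656/3185021 = -1371591/3984587 + 1848656/3185021 = 2997584526661/12690993271327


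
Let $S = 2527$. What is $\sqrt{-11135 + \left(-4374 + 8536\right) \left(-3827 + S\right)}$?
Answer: $9 i \sqrt{66935} \approx 2328.5 i$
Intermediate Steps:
$\sqrt{-11135 + \left(-4374 + 8536\right) \left(-3827 + S\right)} = \sqrt{-11135 + \left(-4374 + 8536\right) \left(-3827 + 2527\right)} = \sqrt{-11135 + 4162 \left(-1300\right)} = \sqrt{-11135 - 5410600} = \sqrt{-5421735} = 9 i \sqrt{66935}$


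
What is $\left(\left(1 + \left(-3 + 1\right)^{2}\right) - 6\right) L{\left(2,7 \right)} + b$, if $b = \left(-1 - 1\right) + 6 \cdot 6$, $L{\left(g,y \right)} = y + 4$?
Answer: $23$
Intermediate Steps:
$L{\left(g,y \right)} = 4 + y$
$b = 34$ ($b = \left(-1 - 1\right) + 36 = -2 + 36 = 34$)
$\left(\left(1 + \left(-3 + 1\right)^{2}\right) - 6\right) L{\left(2,7 \right)} + b = \left(\left(1 + \left(-3 + 1\right)^{2}\right) - 6\right) \left(4 + 7\right) + 34 = \left(\left(1 + \left(-2\right)^{2}\right) - 6\right) 11 + 34 = \left(\left(1 + 4\right) - 6\right) 11 + 34 = \left(5 - 6\right) 11 + 34 = \left(-1\right) 11 + 34 = -11 + 34 = 23$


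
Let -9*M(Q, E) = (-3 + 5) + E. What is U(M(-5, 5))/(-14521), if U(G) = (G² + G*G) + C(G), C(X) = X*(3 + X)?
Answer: 14/392067 ≈ 3.5708e-5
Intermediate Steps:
M(Q, E) = -2/9 - E/9 (M(Q, E) = -((-3 + 5) + E)/9 = -(2 + E)/9 = -2/9 - E/9)
U(G) = 2*G² + G*(3 + G) (U(G) = (G² + G*G) + G*(3 + G) = (G² + G²) + G*(3 + G) = 2*G² + G*(3 + G))
U(M(-5, 5))/(-14521) = (3*(-2/9 - ⅑*5)*(1 + (-2/9 - ⅑*5)))/(-14521) = -3*(-2/9 - 5/9)*(1 + (-2/9 - 5/9))/14521 = -3*(-7)*(1 - 7/9)/(14521*9) = -3*(-7)*2/(14521*9*9) = -1/14521*(-14/27) = 14/392067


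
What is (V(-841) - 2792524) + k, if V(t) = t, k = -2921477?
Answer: -5714842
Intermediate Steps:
(V(-841) - 2792524) + k = (-841 - 2792524) - 2921477 = -2793365 - 2921477 = -5714842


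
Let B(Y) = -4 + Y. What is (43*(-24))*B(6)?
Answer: -2064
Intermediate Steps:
(43*(-24))*B(6) = (43*(-24))*(-4 + 6) = -1032*2 = -2064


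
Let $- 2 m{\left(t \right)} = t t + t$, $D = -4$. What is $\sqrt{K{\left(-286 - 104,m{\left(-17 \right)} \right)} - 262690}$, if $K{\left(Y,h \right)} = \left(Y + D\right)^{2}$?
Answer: $i \sqrt{107454} \approx 327.8 i$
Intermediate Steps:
$m{\left(t \right)} = - \frac{t}{2} - \frac{t^{2}}{2}$ ($m{\left(t \right)} = - \frac{t t + t}{2} = - \frac{t^{2} + t}{2} = - \frac{t + t^{2}}{2} = - \frac{t}{2} - \frac{t^{2}}{2}$)
$K{\left(Y,h \right)} = \left(-4 + Y\right)^{2}$ ($K{\left(Y,h \right)} = \left(Y - 4\right)^{2} = \left(-4 + Y\right)^{2}$)
$\sqrt{K{\left(-286 - 104,m{\left(-17 \right)} \right)} - 262690} = \sqrt{\left(-4 - 390\right)^{2} - 262690} = \sqrt{\left(-394\right)^{2} - 262690} = \sqrt{155236 - 262690} = \sqrt{-107454} = i \sqrt{107454}$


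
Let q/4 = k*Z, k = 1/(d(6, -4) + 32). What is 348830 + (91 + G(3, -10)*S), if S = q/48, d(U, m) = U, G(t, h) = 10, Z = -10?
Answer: 39776969/114 ≈ 3.4892e+5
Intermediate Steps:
k = 1/38 (k = 1/(6 + 32) = 1/38 ≈ 0.026316)
q = -20/19 (q = 4*((1/38)*(-10)) = 4*(-5/19) = -20/19 ≈ -1.0526)
S = -5/228 (S = -20/19/48 = -20/19*1/48 = -5/228 ≈ -0.021930)
348830 + (91 + G(3, -10)*S) = 348830 + (91 + 10*(-5/228)) = 348830 + (91 - 25/114) = 348830 + 10349/114 = 39776969/114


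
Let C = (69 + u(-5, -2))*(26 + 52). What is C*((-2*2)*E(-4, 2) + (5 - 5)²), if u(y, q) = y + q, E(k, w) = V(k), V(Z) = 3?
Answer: -58032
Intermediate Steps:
E(k, w) = 3
u(y, q) = q + y
C = 4836 (C = (69 + (-2 - 5))*(26 + 52) = (69 - 7)*78 = 62*78 = 4836)
C*((-2*2)*E(-4, 2) + (5 - 5)²) = 4836*(-2*2*3 + (5 - 5)²) = 4836*(-4*3 + 0²) = 4836*(-12 + 0) = 4836*(-12) = -58032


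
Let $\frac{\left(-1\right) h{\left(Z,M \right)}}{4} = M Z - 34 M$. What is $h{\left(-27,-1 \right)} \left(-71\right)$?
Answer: $17324$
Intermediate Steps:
$h{\left(Z,M \right)} = 136 M - 4 M Z$ ($h{\left(Z,M \right)} = - 4 \left(M Z - 34 M\right) = - 4 \left(- 34 M + M Z\right) = 136 M - 4 M Z$)
$h{\left(-27,-1 \right)} \left(-71\right) = 4 \left(-1\right) \left(34 - -27\right) \left(-71\right) = 4 \left(-1\right) \left(34 + 27\right) \left(-71\right) = 4 \left(-1\right) 61 \left(-71\right) = \left(-244\right) \left(-71\right) = 17324$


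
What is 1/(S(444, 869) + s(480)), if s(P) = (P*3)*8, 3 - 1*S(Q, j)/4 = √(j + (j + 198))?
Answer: 1/11356 ≈ 8.8059e-5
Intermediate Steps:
S(Q, j) = 12 - 4*√(198 + 2*j) (S(Q, j) = 12 - 4*√(j + (j + 198)) = 12 - 4*√(j + (198 + j)) = 12 - 4*√(198 + 2*j))
s(P) = 24*P (s(P) = (3*P)*8 = 24*P)
1/(S(444, 869) + s(480)) = 1/((12 - 4*√(198 + 2*869)) + 24*480) = 1/((12 - 4*√(198 + 1738)) + 11520) = 1/((12 - 4*√1936) + 11520) = 1/((12 - 4*44) + 11520) = 1/((12 - 176) + 11520) = 1/(-164 + 11520) = 1/11356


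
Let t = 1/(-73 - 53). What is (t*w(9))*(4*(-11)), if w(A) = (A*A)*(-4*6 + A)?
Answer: -2970/7 ≈ -424.29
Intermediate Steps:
t = -1/126 (t = 1/(-126) = -1/126 ≈ -0.0079365)
w(A) = A²*(-24 + A)
(t*w(9))*(4*(-11)) = (-9²*(-24 + 9)/126)*(4*(-11)) = -9*(-15)/14*(-44) = -1/126*(-1215)*(-44) = (135/14)*(-44) = -2970/7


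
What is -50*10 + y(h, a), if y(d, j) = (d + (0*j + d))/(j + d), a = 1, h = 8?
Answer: -4484/9 ≈ -498.22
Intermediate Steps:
y(d, j) = 2*d/(d + j) (y(d, j) = (d + (0 + d))/(d + j) = (d + d)/(d + j) = (2*d)/(d + j) = 2*d/(d + j))
-50*10 + y(h, a) = -50*10 + 2*8/(8 + 1) = -500 + 2*8/9 = -500 + 2*8*(1/9) = -500 + 16/9 = -4484/9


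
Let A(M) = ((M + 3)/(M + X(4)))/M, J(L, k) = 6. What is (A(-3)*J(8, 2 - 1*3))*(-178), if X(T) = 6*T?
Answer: 0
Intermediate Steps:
A(M) = (3 + M)/(M*(24 + M)) (A(M) = ((M + 3)/(M + 6*4))/M = ((3 + M)/(M + 24))/M = ((3 + M)/(24 + M))/M = (3 + M)/(M*(24 + M)))
(A(-3)*J(8, 2 - 1*3))*(-178) = (((3 - 3)/((-3)*(24 - 3)))*6)*(-178) = (-1/3*0/21*6)*(-178) = (-1/3*1/21*0*6)*(-178) = (0*6)*(-178) = 0*(-178) = 0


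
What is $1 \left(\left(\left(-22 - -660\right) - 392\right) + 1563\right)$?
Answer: $1809$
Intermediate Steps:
$1 \left(\left(\left(-22 - -660\right) - 392\right) + 1563\right) = 1 \left(\left(\left(-22 + 660\right) - 392\right) + 1563\right) = 1 \left(\left(638 - 392\right) + 1563\right) = 1 \left(246 + 1563\right) = 1 \cdot 1809 = 1809$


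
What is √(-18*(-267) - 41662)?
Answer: 2*I*√9214 ≈ 191.98*I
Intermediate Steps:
√(-18*(-267) - 41662) = √(4806 - 41662) = √(-36856) = 2*I*√9214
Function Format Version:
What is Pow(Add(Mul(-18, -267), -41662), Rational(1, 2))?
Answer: Mul(2, I, Pow(9214, Rational(1, 2))) ≈ Mul(191.98, I)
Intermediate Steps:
Pow(Add(Mul(-18, -267), -41662), Rational(1, 2)) = Pow(Add(4806, -41662), Rational(1, 2)) = Pow(-36856, Rational(1, 2)) = Mul(2, I, Pow(9214, Rational(1, 2)))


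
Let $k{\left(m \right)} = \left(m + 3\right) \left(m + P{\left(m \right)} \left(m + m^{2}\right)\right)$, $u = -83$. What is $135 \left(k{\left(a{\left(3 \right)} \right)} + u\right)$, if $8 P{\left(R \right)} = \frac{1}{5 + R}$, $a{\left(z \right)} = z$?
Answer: $- \frac{68985}{8} \approx -8623.1$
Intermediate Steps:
$P{\left(R \right)} = \frac{1}{8 \left(5 + R\right)}$
$k{\left(m \right)} = \left(3 + m\right) \left(m + \frac{m + m^{2}}{8 \left(5 + m\right)}\right)$ ($k{\left(m \right)} = \left(m + 3\right) \left(m + \frac{1}{8 \left(5 + m\right)} \left(m + m^{2}\right)\right) = \left(3 + m\right) \left(m + \frac{m + m^{2}}{8 \left(5 + m\right)}\right)$)
$135 \left(k{\left(a{\left(3 \right)} \right)} + u\right) = 135 \left(\frac{1}{8} \cdot 3 \frac{1}{5 + 3} \left(123 + 9 \cdot 3^{2} + 68 \cdot 3\right) - 83\right) = 135 \left(\frac{1}{8} \cdot 3 \cdot \frac{1}{8} \left(123 + 9 \cdot 9 + 204\right) - 83\right) = 135 \left(\frac{1}{8} \cdot 3 \cdot \frac{1}{8} \left(123 + 81 + 204\right) - 83\right) = 135 \left(\frac{1}{8} \cdot 3 \cdot \frac{1}{8} \cdot 408 - 83\right) = 135 \left(\frac{153}{8} - 83\right) = 135 \left(- \frac{511}{8}\right) = - \frac{68985}{8}$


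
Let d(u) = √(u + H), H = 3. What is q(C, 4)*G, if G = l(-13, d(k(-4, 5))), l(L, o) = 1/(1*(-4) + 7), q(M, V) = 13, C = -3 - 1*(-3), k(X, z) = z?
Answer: 13/3 ≈ 4.3333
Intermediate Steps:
C = 0 (C = -3 + 3 = 0)
d(u) = √(3 + u) (d(u) = √(u + 3) = √(3 + u))
l(L, o) = ⅓ (l(L, o) = 1/(-4 + 7) = 1/3 = ⅓)
G = ⅓ ≈ 0.33333
q(C, 4)*G = 13*(⅓) = 13/3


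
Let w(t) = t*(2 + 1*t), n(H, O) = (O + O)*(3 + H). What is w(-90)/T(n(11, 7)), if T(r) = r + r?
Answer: 990/49 ≈ 20.204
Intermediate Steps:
n(H, O) = 2*O*(3 + H) (n(H, O) = (2*O)*(3 + H) = 2*O*(3 + H))
T(r) = 2*r
w(t) = t*(2 + t)
w(-90)/T(n(11, 7)) = (-90*(2 - 90))/((2*(2*7*(3 + 11)))) = (-90*(-88))/((2*(2*7*14))) = 7920/((2*196)) = 7920/392 = 7920*(1/392) = 990/49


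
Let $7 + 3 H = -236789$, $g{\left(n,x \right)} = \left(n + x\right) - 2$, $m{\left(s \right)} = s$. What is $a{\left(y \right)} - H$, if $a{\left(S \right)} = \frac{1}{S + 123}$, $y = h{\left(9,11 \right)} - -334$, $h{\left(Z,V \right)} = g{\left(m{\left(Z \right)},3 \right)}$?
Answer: $\frac{36861245}{467} \approx 78932.0$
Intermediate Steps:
$g{\left(n,x \right)} = -2 + n + x$
$h{\left(Z,V \right)} = 1 + Z$ ($h{\left(Z,V \right)} = -2 + Z + 3 = 1 + Z$)
$H = -78932$ ($H = - \frac{7}{3} + \frac{1}{3} \left(-236789\right) = - \frac{7}{3} - \frac{236789}{3} = -78932$)
$y = 344$ ($y = \left(1 + 9\right) - -334 = 10 + 334 = 344$)
$a{\left(S \right)} = \frac{1}{123 + S}$
$a{\left(y \right)} - H = \frac{1}{123 + 344} - -78932 = \frac{1}{467} + 78932 = \frac{36861245}{467}$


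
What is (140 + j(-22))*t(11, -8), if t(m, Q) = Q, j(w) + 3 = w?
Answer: -920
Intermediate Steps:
j(w) = -3 + w
(140 + j(-22))*t(11, -8) = (140 + (-3 - 22))*(-8) = (140 - 25)*(-8) = 115*(-8) = -920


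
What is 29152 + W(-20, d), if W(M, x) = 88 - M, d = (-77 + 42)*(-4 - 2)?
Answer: 29260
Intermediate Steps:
d = 210 (d = -35*(-6) = 210)
29152 + W(-20, d) = 29152 + (88 - 1*(-20)) = 29152 + (88 + 20) = 29152 + 108 = 29260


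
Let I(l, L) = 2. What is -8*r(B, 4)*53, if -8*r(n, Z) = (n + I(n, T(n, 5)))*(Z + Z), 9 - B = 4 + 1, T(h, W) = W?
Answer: 2544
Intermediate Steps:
B = 4 (B = 9 - (4 + 1) = 9 - 1*5 = 9 - 5 = 4)
r(n, Z) = -Z*(2 + n)/4 (r(n, Z) = -(n + 2)*(Z + Z)/8 = -(2 + n)*2*Z/8 = -Z*(2 + n)/4)
-8*r(B, 4)*53 = -(-2)*4*(2 + 4)*53 = -(-2)*4*6*53 = -8*(-6)*53 = 48*53 = 2544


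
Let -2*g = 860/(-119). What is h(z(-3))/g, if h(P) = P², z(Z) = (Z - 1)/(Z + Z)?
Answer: 238/1935 ≈ 0.12300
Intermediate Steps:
z(Z) = (-1 + Z)/(2*Z) (z(Z) = (-1 + Z)/((2*Z)) = (-1 + Z)*(1/(2*Z)) = (-1 + Z)/(2*Z))
g = 430/119 (g = -430/(-119) = -430*(-1)/119 = -½*(-860/119) = 430/119 ≈ 3.6134)
h(z(-3))/g = ((½)*(-1 - 3)/(-3))²/(430/119) = ((½)*(-⅓)*(-4))²*(119/430) = (⅔)²*(119/430) = (4/9)*(119/430) = 238/1935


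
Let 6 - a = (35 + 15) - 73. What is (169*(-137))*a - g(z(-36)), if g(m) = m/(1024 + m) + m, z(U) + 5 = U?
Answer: -659982227/983 ≈ -6.7140e+5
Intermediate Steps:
z(U) = -5 + U
a = 29 (a = 6 - ((35 + 15) - 73) = 6 - (50 - 73) = 6 - 1*(-23) = 6 + 23 = 29)
g(m) = m + m/(1024 + m) (g(m) = m/(1024 + m) + m = m + m/(1024 + m))
(169*(-137))*a - g(z(-36)) = (169*(-137))*29 - (-5 - 36)*(1025 + (-5 - 36))/(1024 + (-5 - 36)) = -23153*29 - (-41)*(1025 - 41)/(1024 - 41) = -671437 - (-41)*984/983 = -671437 - 1*(-40344/983) = -671437 + 40344/983 = -659982227/983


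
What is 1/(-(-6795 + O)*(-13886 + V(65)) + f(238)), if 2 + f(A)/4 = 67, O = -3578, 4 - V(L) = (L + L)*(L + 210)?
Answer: -1/514832476 ≈ -1.9424e-9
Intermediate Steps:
V(L) = 4 - 2*L*(210 + L) (V(L) = 4 - (L + L)*(L + 210) = 4 - 2*L*(210 + L))
f(A) = 260 (f(A) = -8 + 4*67 = -8 + 268 = 260)
1/(-(-6795 + O)*(-13886 + V(65)) + f(238)) = 1/(-(-6795 - 3578)*(-13886 + (4 - 420*65 - 2*65²)) + 260) = 1/(-(-10373)*(-13886 + (4 - 27300 - 2*4225)) + 260) = 1/(-(-10373)*(-13886 + (4 - 27300 - 8450)) + 260) = 1/(-(-10373)*(-13886 - 35746) + 260) = 1/(-(-10373)*(-49632) + 260) = 1/(-1*514832736 + 260) = 1/(-514832736 + 260) = 1/(-514832476) = -1/514832476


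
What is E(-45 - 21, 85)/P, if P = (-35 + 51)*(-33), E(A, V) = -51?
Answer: 17/176 ≈ 0.096591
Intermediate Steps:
P = -528 (P = 16*(-33) = -528)
E(-45 - 21, 85)/P = -51/(-528) = -51*(-1/528) = 17/176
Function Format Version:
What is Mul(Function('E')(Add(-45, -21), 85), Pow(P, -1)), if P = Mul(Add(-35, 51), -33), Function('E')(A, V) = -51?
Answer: Rational(17, 176) ≈ 0.096591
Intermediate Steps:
P = -528 (P = Mul(16, -33) = -528)
Mul(Function('E')(Add(-45, -21), 85), Pow(P, -1)) = Mul(-51, Pow(-528, -1)) = Mul(-51, Rational(-1, 528)) = Rational(17, 176)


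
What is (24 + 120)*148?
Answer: 21312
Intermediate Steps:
(24 + 120)*148 = 144*148 = 21312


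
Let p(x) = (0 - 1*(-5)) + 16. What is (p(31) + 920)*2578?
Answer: 2425898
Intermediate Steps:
p(x) = 21 (p(x) = (0 + 5) + 16 = 5 + 16 = 21)
(p(31) + 920)*2578 = (21 + 920)*2578 = 941*2578 = 2425898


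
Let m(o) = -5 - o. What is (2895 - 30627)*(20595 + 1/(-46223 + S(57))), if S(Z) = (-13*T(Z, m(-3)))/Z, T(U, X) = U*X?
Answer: -8794993166216/15399 ≈ -5.7114e+8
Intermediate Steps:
S(Z) = 26 (S(Z) = (-13*Z*(-5 - 1*(-3)))/Z = (-13*Z*(-5 + 3))/Z = (-13*Z*(-2))/Z = (-(-26)*Z)/Z = (26*Z)/Z = 26)
(2895 - 30627)*(20595 + 1/(-46223 + S(57))) = (2895 - 30627)*(20595 + 1/(-46223 + 26)) = -27732*(20595 + 1/(-46197)) = -27732*(20595 - 1/46197) = -27732*951427214/46197 = -8794993166216/15399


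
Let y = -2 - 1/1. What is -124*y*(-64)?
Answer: -23808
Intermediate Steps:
y = -3 (y = -2 - 1 = -3)
-124*y*(-64) = -124*(-3)*(-64) = 372*(-64) = -23808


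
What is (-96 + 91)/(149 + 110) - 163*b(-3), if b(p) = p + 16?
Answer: -548826/259 ≈ -2119.0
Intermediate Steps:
b(p) = 16 + p
(-96 + 91)/(149 + 110) - 163*b(-3) = (-96 + 91)/(149 + 110) - 163*(16 - 3) = -5/259 - 163*13 = -5*1/259 - 2119 = -5/259 - 2119 = -548826/259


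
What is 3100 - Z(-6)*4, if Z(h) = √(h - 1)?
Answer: 3100 - 4*I*√7 ≈ 3100.0 - 10.583*I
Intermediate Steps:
Z(h) = √(-1 + h)
3100 - Z(-6)*4 = 3100 - √(-1 - 6)*4 = 3100 - √(-7)*4 = 3100 - I*√7*4 = 3100 - 4*I*√7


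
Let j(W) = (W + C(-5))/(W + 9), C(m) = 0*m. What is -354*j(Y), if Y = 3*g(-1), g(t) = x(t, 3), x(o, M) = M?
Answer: -177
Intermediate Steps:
g(t) = 3
Y = 9 (Y = 3*3 = 9)
C(m) = 0
j(W) = W/(9 + W) (j(W) = (W + 0)/(W + 9) = W/(9 + W))
-354*j(Y) = -3186/(9 + 9) = -3186/18 = -354*½ = -177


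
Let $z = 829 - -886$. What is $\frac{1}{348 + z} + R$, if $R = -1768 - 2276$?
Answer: $- \frac{8342771}{2063} \approx -4044.0$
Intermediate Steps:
$z = 1715$ ($z = 829 + 886 = 1715$)
$R = -4044$
$\frac{1}{348 + z} + R = \frac{1}{348 + 1715} - 4044 = \frac{1}{2063} - 4044 = - \frac{8342771}{2063}$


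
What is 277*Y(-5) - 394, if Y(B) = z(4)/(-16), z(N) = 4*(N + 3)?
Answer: -3515/4 ≈ -878.75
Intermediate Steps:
z(N) = 12 + 4*N (z(N) = 4*(3 + N) = 12 + 4*N)
Y(B) = -7/4 (Y(B) = (12 + 4*4)/(-16) = (12 + 16)*(-1/16) = 28*(-1/16) = -7/4)
277*Y(-5) - 394 = 277*(-7/4) - 394 = -1939/4 - 394 = -3515/4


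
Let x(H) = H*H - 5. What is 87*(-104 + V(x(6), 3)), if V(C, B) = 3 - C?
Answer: -11484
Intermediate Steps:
x(H) = -5 + H**2 (x(H) = H**2 - 5 = -5 + H**2)
87*(-104 + V(x(6), 3)) = 87*(-104 + (3 - (-5 + 6**2))) = 87*(-104 + (3 - (-5 + 36))) = 87*(-104 + (3 - 1*31)) = 87*(-104 + (3 - 31)) = 87*(-104 - 28) = 87*(-132) = -11484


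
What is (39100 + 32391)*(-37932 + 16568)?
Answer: -1527333724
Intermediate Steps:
(39100 + 32391)*(-37932 + 16568) = 71491*(-21364) = -1527333724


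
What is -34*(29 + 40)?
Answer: -2346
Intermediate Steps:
-34*(29 + 40) = -34*69 = -2346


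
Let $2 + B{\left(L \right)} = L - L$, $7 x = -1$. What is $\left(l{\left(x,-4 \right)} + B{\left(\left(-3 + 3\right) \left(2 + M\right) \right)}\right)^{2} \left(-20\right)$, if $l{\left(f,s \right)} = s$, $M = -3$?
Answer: $-720$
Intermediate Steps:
$x = - \frac{1}{7}$ ($x = \frac{1}{7} \left(-1\right) = - \frac{1}{7} \approx -0.14286$)
$B{\left(L \right)} = -2$ ($B{\left(L \right)} = -2 + \left(L - L\right) = -2 + 0 = -2$)
$\left(l{\left(x,-4 \right)} + B{\left(\left(-3 + 3\right) \left(2 + M\right) \right)}\right)^{2} \left(-20\right) = \left(-4 - 2\right)^{2} \left(-20\right) = \left(-6\right)^{2} \left(-20\right) = 36 \left(-20\right) = -720$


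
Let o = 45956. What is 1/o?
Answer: 1/45956 ≈ 2.1760e-5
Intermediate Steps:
1/o = 1/45956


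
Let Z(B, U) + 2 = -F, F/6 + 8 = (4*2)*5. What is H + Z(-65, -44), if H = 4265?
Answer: 4071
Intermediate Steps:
F = 192 (F = -48 + 6*((4*2)*5) = -48 + 6*(8*5) = -48 + 6*40 = -48 + 240 = 192)
Z(B, U) = -194 (Z(B, U) = -2 - 1*192 = -2 - 192 = -194)
H + Z(-65, -44) = 4265 - 194 = 4071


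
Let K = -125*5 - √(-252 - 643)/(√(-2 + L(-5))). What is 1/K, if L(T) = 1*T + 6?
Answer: -125/77946 + √895/389730 ≈ -0.0015269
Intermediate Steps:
L(T) = 6 + T (L(T) = T + 6 = 6 + T)
K = -625 - √895 (K = -125*5 - √(-252 - 643)/(√(-2 + (6 - 5))) = -625 - √(-895)/(√(-2 + 1)) = -625 - I*√895/(√(-1)) = -625 - I*√895/I = -625 - I*√895*(-I) = -625 - √895 ≈ -654.92)
1/K = 1/(-625 - √895)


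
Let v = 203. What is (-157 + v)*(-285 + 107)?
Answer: -8188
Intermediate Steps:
(-157 + v)*(-285 + 107) = (-157 + 203)*(-285 + 107) = 46*(-178) = -8188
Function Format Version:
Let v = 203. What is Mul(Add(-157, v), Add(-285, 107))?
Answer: -8188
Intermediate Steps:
Mul(Add(-157, v), Add(-285, 107)) = Mul(Add(-157, 203), Add(-285, 107)) = Mul(46, -178) = -8188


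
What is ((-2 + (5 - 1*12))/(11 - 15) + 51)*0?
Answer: 0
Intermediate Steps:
((-2 + (5 - 1*12))/(11 - 15) + 51)*0 = ((-2 + (5 - 12))/(-4) + 51)*0 = ((-2 - 7)*(-1/4) + 51)*0 = (-9*(-1/4) + 51)*0 = (9/4 + 51)*0 = (213/4)*0 = 0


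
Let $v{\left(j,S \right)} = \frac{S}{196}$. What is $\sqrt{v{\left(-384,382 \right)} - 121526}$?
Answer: $\frac{i \sqrt{23818714}}{14} \approx 348.6 i$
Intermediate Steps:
$v{\left(j,S \right)} = \frac{S}{196}$ ($v{\left(j,S \right)} = S \frac{1}{196} = \frac{S}{196}$)
$\sqrt{v{\left(-384,382 \right)} - 121526} = \sqrt{\frac{1}{196} \cdot 382 - 121526} = \sqrt{\frac{191}{98} - 121526} = \sqrt{- \frac{11909357}{98}} = \frac{i \sqrt{23818714}}{14}$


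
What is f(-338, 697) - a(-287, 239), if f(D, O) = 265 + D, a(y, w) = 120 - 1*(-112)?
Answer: -305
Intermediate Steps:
a(y, w) = 232 (a(y, w) = 120 + 112 = 232)
f(-338, 697) - a(-287, 239) = (265 - 338) - 1*232 = -73 - 232 = -305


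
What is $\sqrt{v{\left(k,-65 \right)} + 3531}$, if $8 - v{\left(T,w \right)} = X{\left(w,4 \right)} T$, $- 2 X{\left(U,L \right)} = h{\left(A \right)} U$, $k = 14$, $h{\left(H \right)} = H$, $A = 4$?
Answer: $3 \sqrt{191} \approx 41.461$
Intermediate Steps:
$X{\left(U,L \right)} = - 2 U$ ($X{\left(U,L \right)} = - \frac{4 U}{2} = - 2 U$)
$v{\left(T,w \right)} = 8 + 2 T w$ ($v{\left(T,w \right)} = 8 - - 2 w T = 8 - - 2 T w = 8 + 2 T w$)
$\sqrt{v{\left(k,-65 \right)} + 3531} = \sqrt{\left(8 + 2 \cdot 14 \left(-65\right)\right) + 3531} = \sqrt{\left(8 - 1820\right) + 3531} = \sqrt{-1812 + 3531} = \sqrt{1719} = 3 \sqrt{191}$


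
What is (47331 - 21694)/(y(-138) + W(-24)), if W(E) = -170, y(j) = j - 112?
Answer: -25637/420 ≈ -61.040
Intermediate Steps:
y(j) = -112 + j
(47331 - 21694)/(y(-138) + W(-24)) = (47331 - 21694)/((-112 - 138) - 170) = 25637/(-250 - 170) = 25637/(-420) = 25637*(-1/420) = -25637/420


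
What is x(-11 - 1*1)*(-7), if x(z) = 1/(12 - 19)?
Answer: 1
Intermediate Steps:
x(z) = -⅐ (x(z) = 1/(-7) = -⅐)
x(-11 - 1*1)*(-7) = -⅐*(-7) = 1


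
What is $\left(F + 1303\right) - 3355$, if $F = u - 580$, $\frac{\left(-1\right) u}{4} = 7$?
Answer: $-2660$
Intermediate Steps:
$u = -28$ ($u = \left(-4\right) 7 = -28$)
$F = -608$ ($F = -28 - 580 = -608$)
$\left(F + 1303\right) - 3355 = \left(-608 + 1303\right) - 3355 = 695 - 3355 = -2660$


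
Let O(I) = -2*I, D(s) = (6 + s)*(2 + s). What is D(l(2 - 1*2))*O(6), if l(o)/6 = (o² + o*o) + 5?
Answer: -13824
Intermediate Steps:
l(o) = 30 + 12*o² (l(o) = 6*((o² + o*o) + 5) = 6*((o² + o²) + 5) = 6*(2*o² + 5) = 6*(5 + 2*o²) = 30 + 12*o²)
D(s) = (2 + s)*(6 + s)
D(l(2 - 1*2))*O(6) = (12 + (30 + 12*(2 - 1*2)²)² + 8*(30 + 12*(2 - 1*2)²))*(-2*6) = (12 + (30 + 12*(2 - 2)²)² + 8*(30 + 12*(2 - 2)²))*(-12) = (12 + (30 + 12*0²)² + 8*(30 + 12*0²))*(-12) = (12 + (30 + 12*0)² + 8*(30 + 12*0))*(-12) = (12 + (30 + 0)² + 8*(30 + 0))*(-12) = (12 + 30² + 8*30)*(-12) = (12 + 900 + 240)*(-12) = 1152*(-12) = -13824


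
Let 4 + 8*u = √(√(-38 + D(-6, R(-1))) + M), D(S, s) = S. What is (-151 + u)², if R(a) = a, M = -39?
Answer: (1212 - √(-39 + 2*I*√11))²/64 ≈ 22932.0 - 237.27*I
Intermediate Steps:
u = -½ + √(-39 + 2*I*√11)/8 (u = -½ + √(√(-38 - 6) - 39)/8 = -½ + √(√(-44) - 39)/8 = -½ + √(2*I*√11 - 39)/8 = -½ + √(-39 + 2*I*√11)/8 ≈ -0.43385 + 0.78342*I)
(-151 + u)² = (-151 + (-½ + √(-39 + 2*I*√11)/8))² = (-303/2 + √(-39 + 2*I*√11)/8)²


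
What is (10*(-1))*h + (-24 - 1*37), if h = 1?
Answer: -71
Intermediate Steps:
(10*(-1))*h + (-24 - 1*37) = (10*(-1))*1 + (-24 - 1*37) = -10*1 + (-24 - 37) = -10 - 61 = -71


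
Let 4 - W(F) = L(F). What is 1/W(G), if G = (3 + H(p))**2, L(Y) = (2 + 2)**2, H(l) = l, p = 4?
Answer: -1/12 ≈ -0.083333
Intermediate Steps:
L(Y) = 16 (L(Y) = 4**2 = 16)
G = 49 (G = (3 + 4)**2 = 7**2 = 49)
W(F) = -12 (W(F) = 4 - 1*16 = 4 - 16 = -12)
1/W(G) = 1/(-12) = -1/12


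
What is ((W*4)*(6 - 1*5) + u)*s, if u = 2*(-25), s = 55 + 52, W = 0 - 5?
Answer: -7490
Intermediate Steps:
W = -5
s = 107
u = -50
((W*4)*(6 - 1*5) + u)*s = ((-5*4)*(6 - 1*5) - 50)*107 = (-20*(6 - 5) - 50)*107 = (-20*1 - 50)*107 = (-20 - 50)*107 = -70*107 = -7490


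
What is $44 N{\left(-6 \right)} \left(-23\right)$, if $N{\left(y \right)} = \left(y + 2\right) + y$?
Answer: $10120$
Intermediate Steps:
$N{\left(y \right)} = 2 + 2 y$ ($N{\left(y \right)} = \left(2 + y\right) + y = 2 + 2 y$)
$44 N{\left(-6 \right)} \left(-23\right) = 44 \left(2 + 2 \left(-6\right)\right) \left(-23\right) = 44 \left(2 - 12\right) \left(-23\right) = 44 \left(-10\right) \left(-23\right) = \left(-440\right) \left(-23\right) = 10120$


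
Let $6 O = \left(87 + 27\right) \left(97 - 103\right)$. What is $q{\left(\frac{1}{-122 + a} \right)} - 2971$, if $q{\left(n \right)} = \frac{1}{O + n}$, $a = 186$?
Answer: $- \frac{21673509}{7295} \approx -2971.0$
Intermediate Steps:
$O = -114$ ($O = \frac{\left(87 + 27\right) \left(97 - 103\right)}{6} = \frac{114 \left(-6\right)}{6} = \frac{1}{6} \left(-684\right) = -114$)
$q{\left(n \right)} = \frac{1}{-114 + n}$
$q{\left(\frac{1}{-122 + a} \right)} - 2971 = \frac{1}{-114 + \frac{1}{-122 + 186}} - 2971 = \frac{1}{-114 + \frac{1}{64}} - 2971 = \frac{1}{- \frac{7295}{64}} - 2971 = - \frac{64}{7295} - 2971 = - \frac{21673509}{7295}$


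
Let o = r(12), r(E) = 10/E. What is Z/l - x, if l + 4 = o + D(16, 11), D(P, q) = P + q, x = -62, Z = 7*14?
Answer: 9454/143 ≈ 66.112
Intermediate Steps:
Z = 98
o = 5/6 (o = 10/12 = 10*(1/12) = 5/6 ≈ 0.83333)
l = 143/6 (l = -4 + (5/6 + (16 + 11)) = -4 + (5/6 + 27) = -4 + 167/6 = 143/6 ≈ 23.833)
Z/l - x = 98/(143/6) - 1*(-62) = 98*(6/143) + 62 = 588/143 + 62 = 9454/143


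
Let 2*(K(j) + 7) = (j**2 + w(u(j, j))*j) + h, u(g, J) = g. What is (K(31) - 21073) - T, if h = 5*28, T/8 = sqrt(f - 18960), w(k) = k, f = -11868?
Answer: -20049 - 16*I*sqrt(7707) ≈ -20049.0 - 1404.6*I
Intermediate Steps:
T = 16*I*sqrt(7707) (T = 8*sqrt(-11868 - 18960) = 8*sqrt(-30828) = 8*(2*I*sqrt(7707)) = 16*I*sqrt(7707) ≈ 1404.6*I)
h = 140
K(j) = 63 + j**2 (K(j) = -7 + ((j**2 + j*j) + 140)/2 = -7 + ((j**2 + j**2) + 140)/2 = -7 + (2*j**2 + 140)/2 = -7 + (140 + 2*j**2)/2 = -7 + (70 + j**2) = 63 + j**2)
(K(31) - 21073) - T = ((63 + 31**2) - 21073) - 16*I*sqrt(7707) = ((63 + 961) - 21073) - 16*I*sqrt(7707) = (1024 - 21073) - 16*I*sqrt(7707) = -20049 - 16*I*sqrt(7707)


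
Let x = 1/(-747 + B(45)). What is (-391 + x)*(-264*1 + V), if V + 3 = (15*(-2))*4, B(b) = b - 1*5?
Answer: 106981506/707 ≈ 1.5132e+5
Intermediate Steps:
B(b) = -5 + b (B(b) = b - 5 = -5 + b)
V = -123 (V = -3 + (15*(-2))*4 = -3 - 30*4 = -3 - 120 = -123)
x = -1/707 (x = 1/(-747 + (-5 + 45)) = 1/(-747 + 40) = 1/(-707) = -1/707 ≈ -0.0014144)
(-391 + x)*(-264*1 + V) = (-391 - 1/707)*(-264*1 - 123) = -276438*(-264 - 123)/707 = -276438/707*(-387) = 106981506/707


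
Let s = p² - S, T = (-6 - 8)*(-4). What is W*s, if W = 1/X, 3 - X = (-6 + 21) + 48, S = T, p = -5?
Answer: 31/60 ≈ 0.51667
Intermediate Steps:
T = 56 (T = -14*(-4) = 56)
S = 56
X = -60 (X = 3 - ((-6 + 21) + 48) = 3 - (15 + 48) = 3 - 1*63 = 3 - 63 = -60)
s = -31 (s = (-5)² - 1*56 = 25 - 56 = -31)
W = -1/60 (W = 1/(-60) = -1/60 ≈ -0.016667)
W*s = -1/60*(-31) = 31/60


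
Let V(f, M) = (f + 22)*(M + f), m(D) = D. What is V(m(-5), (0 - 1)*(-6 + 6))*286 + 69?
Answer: -24241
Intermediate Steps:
V(f, M) = (22 + f)*(M + f)
V(m(-5), (0 - 1)*(-6 + 6))*286 + 69 = ((-5)² + 22*((0 - 1)*(-6 + 6)) + 22*(-5) + ((0 - 1)*(-6 + 6))*(-5))*286 + 69 = (25 + 22*(-1*0) - 110 - 1*0*(-5))*286 + 69 = (25 + 22*0 - 110 + 0*(-5))*286 + 69 = (25 + 0 - 110 + 0)*286 + 69 = -85*286 + 69 = -24310 + 69 = -24241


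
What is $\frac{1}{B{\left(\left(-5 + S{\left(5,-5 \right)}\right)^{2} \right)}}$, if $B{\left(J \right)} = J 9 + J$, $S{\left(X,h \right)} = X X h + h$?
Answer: $\frac{1}{182250} \approx 5.487 \cdot 10^{-6}$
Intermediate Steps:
$S{\left(X,h \right)} = h + h X^{2}$ ($S{\left(X,h \right)} = X^{2} h + h = h X^{2} + h = h + h X^{2}$)
$B{\left(J \right)} = 10 J$ ($B{\left(J \right)} = 9 J + J = 10 J$)
$\frac{1}{B{\left(\left(-5 + S{\left(5,-5 \right)}\right)^{2} \right)}} = \frac{1}{10 \left(-5 - 5 \left(1 + 5^{2}\right)\right)^{2}} = \frac{1}{10 \left(-5 - 5 \left(1 + 25\right)\right)^{2}} = \frac{1}{10 \left(-5 - 130\right)^{2}} = \frac{1}{10 \left(-135\right)^{2}} = \frac{1}{10 \cdot 18225} = \frac{1}{182250}$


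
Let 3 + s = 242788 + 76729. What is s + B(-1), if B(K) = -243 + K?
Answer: 319270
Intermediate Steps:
s = 319514 (s = -3 + (242788 + 76729) = -3 + 319517 = 319514)
s + B(-1) = 319514 + (-243 - 1) = 319514 - 244 = 319270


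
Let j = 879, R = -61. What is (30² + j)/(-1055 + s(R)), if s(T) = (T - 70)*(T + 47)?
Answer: 1779/779 ≈ 2.2837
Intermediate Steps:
s(T) = (-70 + T)*(47 + T)
(30² + j)/(-1055 + s(R)) = (30² + 879)/(-1055 + (-3290 + (-61)² - 23*(-61))) = (900 + 879)/(-1055 + (-3290 + 3721 + 1403)) = 1779/(-1055 + 1834) = 1779/779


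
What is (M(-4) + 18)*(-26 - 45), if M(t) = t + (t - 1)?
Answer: -639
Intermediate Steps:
M(t) = -1 + 2*t (M(t) = t + (-1 + t) = -1 + 2*t)
(M(-4) + 18)*(-26 - 45) = ((-1 + 2*(-4)) + 18)*(-26 - 45) = ((-1 - 8) + 18)*(-71) = (-9 + 18)*(-71) = 9*(-71) = -639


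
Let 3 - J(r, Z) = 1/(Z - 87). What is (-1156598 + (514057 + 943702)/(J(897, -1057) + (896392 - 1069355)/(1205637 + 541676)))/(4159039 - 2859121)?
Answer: -1897537245550919/3770188480159863 ≈ -0.50330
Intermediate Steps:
J(r, Z) = 3 - 1/(-87 + Z) (J(r, Z) = 3 - 1/(Z - 87) = 3 - 1/(-87 + Z))
(-1156598 + (514057 + 943702)/(J(897, -1057) + (896392 - 1069355)/(1205637 + 541676)))/(4159039 - 2859121) = (-1156598 + (514057 + 943702)/((-262 + 3*(-1057))/(-87 - 1057) + (896392 - 1069355)/(1205637 + 541676)))/(4159039 - 2859121) = (-1156598 + 1457759/((-262 - 3171)/(-1144) - 172963/1747313))/1299918 = (-1156598 + 1457759/(-1/1144*(-3433) - 172963*1/1747313))*(1/1299918) = (-1156598 + 1457759/(3433/1144 - 172963/1747313))*(1/1299918) = (-1156598 + 1457759/(5800655857/1998926072))*(1/1299918) = (-1156598 + 1457759*(1998926072/5800655857))*(1/1299918) = (-1156598 + 2913952471792648/5800655857)*(1/1299918) = -3795074491101838/5800655857*1/1299918 = -1897537245550919/3770188480159863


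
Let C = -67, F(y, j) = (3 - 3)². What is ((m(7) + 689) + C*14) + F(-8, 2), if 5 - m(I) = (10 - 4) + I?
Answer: -257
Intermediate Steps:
F(y, j) = 0 (F(y, j) = 0² = 0)
m(I) = -1 - I (m(I) = 5 - ((10 - 4) + I) = 5 - (6 + I) = 5 + (-6 - I) = -1 - I)
((m(7) + 689) + C*14) + F(-8, 2) = (((-1 - 1*7) + 689) - 67*14) + 0 = (((-1 - 7) + 689) - 938) + 0 = ((-8 + 689) - 938) + 0 = (681 - 938) + 0 = -257 + 0 = -257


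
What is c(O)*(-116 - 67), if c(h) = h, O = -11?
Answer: 2013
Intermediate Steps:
c(O)*(-116 - 67) = -11*(-116 - 67) = -11*(-183) = 2013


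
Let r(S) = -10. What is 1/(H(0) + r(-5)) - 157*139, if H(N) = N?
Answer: -218231/10 ≈ -21823.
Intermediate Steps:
1/(H(0) + r(-5)) - 157*139 = 1/(0 - 10) - 157*139 = 1/(-10) - 21823 = -⅒ - 21823 = -218231/10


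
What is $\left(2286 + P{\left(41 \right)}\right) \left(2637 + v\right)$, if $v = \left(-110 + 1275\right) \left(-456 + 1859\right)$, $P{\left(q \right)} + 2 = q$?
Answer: $3806331900$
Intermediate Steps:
$P{\left(q \right)} = -2 + q$
$v = 1634495$ ($v = 1165 \cdot 1403 = 1634495$)
$\left(2286 + P{\left(41 \right)}\right) \left(2637 + v\right) = \left(2286 + \left(-2 + 41\right)\right) \left(2637 + 1634495\right) = \left(2286 + 39\right) 1637132 = 2325 \cdot 1637132 = 3806331900$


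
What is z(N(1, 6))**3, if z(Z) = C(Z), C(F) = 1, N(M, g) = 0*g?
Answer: 1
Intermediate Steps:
N(M, g) = 0
z(Z) = 1
z(N(1, 6))**3 = 1**3 = 1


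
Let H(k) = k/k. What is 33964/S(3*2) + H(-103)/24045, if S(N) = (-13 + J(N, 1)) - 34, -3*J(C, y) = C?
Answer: -16666619/24045 ≈ -693.14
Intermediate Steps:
J(C, y) = -C/3
H(k) = 1
S(N) = -47 - N/3 (S(N) = (-13 - N/3) - 34 = -47 - N/3)
33964/S(3*2) + H(-103)/24045 = 33964/(-47 - 2) + 1/24045 = 33964/(-49) + 1/24045 = 33964*(-1/49) + 1/24045 = -4852/7 + 1/24045 = -16666619/24045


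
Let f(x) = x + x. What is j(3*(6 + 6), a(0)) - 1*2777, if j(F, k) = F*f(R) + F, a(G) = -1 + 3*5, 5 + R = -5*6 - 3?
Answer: -5477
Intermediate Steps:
R = -38 (R = -5 + (-5*6 - 3) = -5 + (-30 - 3) = -5 - 33 = -38)
f(x) = 2*x
a(G) = 14 (a(G) = -1 + 15 = 14)
j(F, k) = -75*F (j(F, k) = F*(2*(-38)) + F = F*(-76) + F = -76*F + F = -75*F)
j(3*(6 + 6), a(0)) - 1*2777 = -225*(6 + 6) - 1*2777 = -225*12 - 2777 = -75*36 - 2777 = -2700 - 2777 = -5477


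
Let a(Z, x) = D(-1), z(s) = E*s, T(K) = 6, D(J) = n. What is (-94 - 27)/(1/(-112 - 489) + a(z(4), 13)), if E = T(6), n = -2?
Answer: 72721/1203 ≈ 60.450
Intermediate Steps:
D(J) = -2
E = 6
z(s) = 6*s
a(Z, x) = -2
(-94 - 27)/(1/(-112 - 489) + a(z(4), 13)) = (-94 - 27)/(1/(-112 - 489) - 2) = -121/(1/(-601) - 2) = -121/(-1/601 - 2) = -121/(-1203/601) = -121*(-601/1203) = 72721/1203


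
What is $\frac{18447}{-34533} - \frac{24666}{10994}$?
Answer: $- \frac{175766216}{63275967} \approx -2.7778$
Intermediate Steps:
$\frac{18447}{-34533} - \frac{24666}{10994} = 18447 \left(- \frac{1}{34533}\right) - \frac{12333}{5497} = - \frac{6149}{11511} - \frac{12333}{5497} = - \frac{175766216}{63275967}$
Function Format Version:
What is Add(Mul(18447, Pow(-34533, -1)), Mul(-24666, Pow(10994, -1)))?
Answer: Rational(-175766216, 63275967) ≈ -2.7778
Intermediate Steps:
Add(Mul(18447, Pow(-34533, -1)), Mul(-24666, Pow(10994, -1))) = Add(Mul(18447, Rational(-1, 34533)), Mul(-24666, Rational(1, 10994))) = Add(Rational(-6149, 11511), Rational(-12333, 5497)) = Rational(-175766216, 63275967)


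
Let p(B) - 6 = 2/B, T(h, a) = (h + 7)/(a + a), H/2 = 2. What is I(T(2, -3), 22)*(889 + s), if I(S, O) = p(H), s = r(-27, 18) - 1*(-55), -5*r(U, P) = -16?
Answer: 30784/5 ≈ 6156.8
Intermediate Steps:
H = 4 (H = 2*2 = 4)
r(U, P) = 16/5 (r(U, P) = -⅕*(-16) = 16/5)
T(h, a) = (7 + h)/(2*a) (T(h, a) = (7 + h)/((2*a)) = (7 + h)*(1/(2*a)) = (7 + h)/(2*a))
p(B) = 6 + 2/B
s = 291/5 (s = 16/5 - 1*(-55) = 16/5 + 55 = 291/5 ≈ 58.200)
I(S, O) = 13/2 (I(S, O) = 6 + 2/4 = 6 + 2*(¼) = 6 + ½ = 13/2)
I(T(2, -3), 22)*(889 + s) = 13*(889 + 291/5)/2 = (13/2)*(4736/5) = 30784/5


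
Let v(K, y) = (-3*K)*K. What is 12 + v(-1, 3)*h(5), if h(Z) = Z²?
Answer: -63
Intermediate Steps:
v(K, y) = -3*K²
12 + v(-1, 3)*h(5) = 12 - 3*(-1)²*5² = 12 - 3*1*25 = 12 - 3*25 = 12 - 75 = -63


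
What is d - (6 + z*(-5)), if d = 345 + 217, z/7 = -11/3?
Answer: 1283/3 ≈ 427.67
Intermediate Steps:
z = -77/3 (z = 7*(-11/3) = -77/3 ≈ -25.667)
d = 562
d - (6 + z*(-5)) = 562 - (6 - 77/3*(-5)) = 562 - (6 + 385/3) = 562 - 1*403/3 = 562 - 403/3 = 1283/3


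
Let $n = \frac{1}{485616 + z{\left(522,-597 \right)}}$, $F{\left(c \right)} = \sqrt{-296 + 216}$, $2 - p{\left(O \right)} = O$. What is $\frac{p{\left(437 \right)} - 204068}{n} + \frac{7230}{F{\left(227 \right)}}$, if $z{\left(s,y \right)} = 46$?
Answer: $-99319335986 - \frac{723 i \sqrt{5}}{2} \approx -9.9319 \cdot 10^{10} - 808.34 i$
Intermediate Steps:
$p{\left(O \right)} = 2 - O$
$F{\left(c \right)} = 4 i \sqrt{5}$ ($F{\left(c \right)} = \sqrt{-80} = 4 i \sqrt{5}$)
$n = \frac{1}{485662}$ ($n = \frac{1}{485616 + 46} = \frac{1}{485662} \approx 2.059 \cdot 10^{-6}$)
$\frac{p{\left(437 \right)} - 204068}{n} + \frac{7230}{F{\left(227 \right)}} = \left(\left(2 - 437\right) - 204068\right) \frac{1}{\frac{1}{485662}} + \frac{7230}{4 i \sqrt{5}} = \left(\left(2 - 437\right) - 204068\right) 485662 + 7230 \left(- \frac{i \sqrt{5}}{20}\right) = \left(-435 - 204068\right) 485662 - \frac{723 i \sqrt{5}}{2} = \left(-204503\right) 485662 - \frac{723 i \sqrt{5}}{2} = -99319335986 - \frac{723 i \sqrt{5}}{2}$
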